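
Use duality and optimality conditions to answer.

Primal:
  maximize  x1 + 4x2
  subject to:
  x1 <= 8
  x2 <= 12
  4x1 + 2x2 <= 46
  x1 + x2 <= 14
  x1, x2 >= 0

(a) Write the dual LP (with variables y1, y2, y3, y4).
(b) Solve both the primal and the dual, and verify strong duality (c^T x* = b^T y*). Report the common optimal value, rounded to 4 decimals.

The standard primal-dual pair for 'max c^T x s.t. A x <= b, x >= 0' is:
  Dual:  min b^T y  s.t.  A^T y >= c,  y >= 0.

So the dual LP is:
  minimize  8y1 + 12y2 + 46y3 + 14y4
  subject to:
    y1 + 4y3 + y4 >= 1
    y2 + 2y3 + y4 >= 4
    y1, y2, y3, y4 >= 0

Solving the primal: x* = (2, 12).
  primal value c^T x* = 50.
Solving the dual: y* = (0, 3, 0, 1).
  dual value b^T y* = 50.
Strong duality: c^T x* = b^T y*. Confirmed.

50


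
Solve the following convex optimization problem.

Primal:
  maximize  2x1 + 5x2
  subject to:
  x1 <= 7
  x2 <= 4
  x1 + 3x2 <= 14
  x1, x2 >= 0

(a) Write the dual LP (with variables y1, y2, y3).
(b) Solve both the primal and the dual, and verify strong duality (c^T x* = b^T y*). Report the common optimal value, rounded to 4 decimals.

The standard primal-dual pair for 'max c^T x s.t. A x <= b, x >= 0' is:
  Dual:  min b^T y  s.t.  A^T y >= c,  y >= 0.

So the dual LP is:
  minimize  7y1 + 4y2 + 14y3
  subject to:
    y1 + y3 >= 2
    y2 + 3y3 >= 5
    y1, y2, y3 >= 0

Solving the primal: x* = (7, 2.3333).
  primal value c^T x* = 25.6667.
Solving the dual: y* = (0.3333, 0, 1.6667).
  dual value b^T y* = 25.6667.
Strong duality: c^T x* = b^T y*. Confirmed.

25.6667


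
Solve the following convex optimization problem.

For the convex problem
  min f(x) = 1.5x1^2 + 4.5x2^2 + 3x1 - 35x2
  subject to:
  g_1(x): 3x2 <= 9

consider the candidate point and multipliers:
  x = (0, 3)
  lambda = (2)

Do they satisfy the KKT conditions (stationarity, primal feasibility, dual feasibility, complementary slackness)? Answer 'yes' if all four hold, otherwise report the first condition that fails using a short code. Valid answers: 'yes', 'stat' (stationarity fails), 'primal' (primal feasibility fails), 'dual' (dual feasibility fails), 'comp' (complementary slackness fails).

Gradient of f: grad f(x) = Q x + c = (3, -8)
Constraint values g_i(x) = a_i^T x - b_i:
  g_1((0, 3)) = 0
Stationarity residual: grad f(x) + sum_i lambda_i a_i = (3, -2)
  -> stationarity FAILS
Primal feasibility (all g_i <= 0): OK
Dual feasibility (all lambda_i >= 0): OK
Complementary slackness (lambda_i * g_i(x) = 0 for all i): OK

Verdict: the first failing condition is stationarity -> stat.

stat


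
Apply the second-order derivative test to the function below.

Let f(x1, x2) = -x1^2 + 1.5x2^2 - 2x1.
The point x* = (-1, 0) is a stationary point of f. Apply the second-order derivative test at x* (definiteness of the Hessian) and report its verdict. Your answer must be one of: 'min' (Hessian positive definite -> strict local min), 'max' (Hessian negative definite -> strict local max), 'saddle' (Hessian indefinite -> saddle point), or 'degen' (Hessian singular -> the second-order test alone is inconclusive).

Compute the Hessian H = grad^2 f:
  H = [[-2, 0], [0, 3]]
Verify stationarity: grad f(x*) = H x* + g = (0, 0).
Eigenvalues of H: -2, 3.
Eigenvalues have mixed signs, so H is indefinite -> x* is a saddle point.

saddle


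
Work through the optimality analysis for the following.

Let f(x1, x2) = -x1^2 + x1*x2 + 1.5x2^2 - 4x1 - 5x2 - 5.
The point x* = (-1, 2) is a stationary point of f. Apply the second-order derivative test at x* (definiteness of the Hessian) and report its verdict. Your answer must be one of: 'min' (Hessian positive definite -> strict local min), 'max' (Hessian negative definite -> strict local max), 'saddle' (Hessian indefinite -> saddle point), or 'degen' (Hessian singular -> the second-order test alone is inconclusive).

Compute the Hessian H = grad^2 f:
  H = [[-2, 1], [1, 3]]
Verify stationarity: grad f(x*) = H x* + g = (0, 0).
Eigenvalues of H: -2.1926, 3.1926.
Eigenvalues have mixed signs, so H is indefinite -> x* is a saddle point.

saddle


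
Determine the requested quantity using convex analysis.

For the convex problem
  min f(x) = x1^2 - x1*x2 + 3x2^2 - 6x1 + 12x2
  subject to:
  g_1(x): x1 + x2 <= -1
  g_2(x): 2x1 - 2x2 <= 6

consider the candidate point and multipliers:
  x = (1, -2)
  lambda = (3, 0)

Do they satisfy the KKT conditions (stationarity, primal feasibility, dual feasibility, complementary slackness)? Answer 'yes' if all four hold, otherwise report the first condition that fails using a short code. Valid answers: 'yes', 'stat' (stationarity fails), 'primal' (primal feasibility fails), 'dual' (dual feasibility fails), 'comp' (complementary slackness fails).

Gradient of f: grad f(x) = Q x + c = (-2, -1)
Constraint values g_i(x) = a_i^T x - b_i:
  g_1((1, -2)) = 0
  g_2((1, -2)) = 0
Stationarity residual: grad f(x) + sum_i lambda_i a_i = (1, 2)
  -> stationarity FAILS
Primal feasibility (all g_i <= 0): OK
Dual feasibility (all lambda_i >= 0): OK
Complementary slackness (lambda_i * g_i(x) = 0 for all i): OK

Verdict: the first failing condition is stationarity -> stat.

stat


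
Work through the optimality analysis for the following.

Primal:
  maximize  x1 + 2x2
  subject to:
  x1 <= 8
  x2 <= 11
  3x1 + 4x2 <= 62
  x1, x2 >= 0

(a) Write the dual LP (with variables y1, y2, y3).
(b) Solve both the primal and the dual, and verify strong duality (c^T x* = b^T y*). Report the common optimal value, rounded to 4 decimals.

The standard primal-dual pair for 'max c^T x s.t. A x <= b, x >= 0' is:
  Dual:  min b^T y  s.t.  A^T y >= c,  y >= 0.

So the dual LP is:
  minimize  8y1 + 11y2 + 62y3
  subject to:
    y1 + 3y3 >= 1
    y2 + 4y3 >= 2
    y1, y2, y3 >= 0

Solving the primal: x* = (6, 11).
  primal value c^T x* = 28.
Solving the dual: y* = (0, 0.6667, 0.3333).
  dual value b^T y* = 28.
Strong duality: c^T x* = b^T y*. Confirmed.

28


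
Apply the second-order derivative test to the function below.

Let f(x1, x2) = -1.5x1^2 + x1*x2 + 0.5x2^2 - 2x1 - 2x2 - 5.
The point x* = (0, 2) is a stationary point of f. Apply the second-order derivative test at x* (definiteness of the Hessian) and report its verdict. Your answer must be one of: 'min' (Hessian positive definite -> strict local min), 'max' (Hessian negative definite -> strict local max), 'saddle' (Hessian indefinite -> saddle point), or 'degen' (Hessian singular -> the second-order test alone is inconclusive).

Compute the Hessian H = grad^2 f:
  H = [[-3, 1], [1, 1]]
Verify stationarity: grad f(x*) = H x* + g = (0, 0).
Eigenvalues of H: -3.2361, 1.2361.
Eigenvalues have mixed signs, so H is indefinite -> x* is a saddle point.

saddle


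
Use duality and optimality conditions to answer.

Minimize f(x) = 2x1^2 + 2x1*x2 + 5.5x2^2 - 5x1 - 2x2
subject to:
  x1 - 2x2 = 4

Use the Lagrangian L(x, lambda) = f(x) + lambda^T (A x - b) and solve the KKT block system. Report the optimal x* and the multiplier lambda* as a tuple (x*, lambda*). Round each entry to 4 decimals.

Form the Lagrangian:
  L(x, lambda) = (1/2) x^T Q x + c^T x + lambda^T (A x - b)
Stationarity (grad_x L = 0): Q x + c + A^T lambda = 0.
Primal feasibility: A x = b.

This gives the KKT block system:
  [ Q   A^T ] [ x     ]   [-c ]
  [ A    0  ] [ lambda ] = [ b ]

Solving the linear system:
  x*      = (2.4, -0.8)
  lambda* = (-3)
  f(x*)   = 0.8

x* = (2.4, -0.8), lambda* = (-3)


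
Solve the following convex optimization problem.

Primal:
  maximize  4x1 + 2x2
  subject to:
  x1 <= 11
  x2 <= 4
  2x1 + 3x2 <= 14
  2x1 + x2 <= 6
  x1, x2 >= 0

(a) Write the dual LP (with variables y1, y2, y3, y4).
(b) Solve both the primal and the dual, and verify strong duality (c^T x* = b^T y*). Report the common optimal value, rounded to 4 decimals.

The standard primal-dual pair for 'max c^T x s.t. A x <= b, x >= 0' is:
  Dual:  min b^T y  s.t.  A^T y >= c,  y >= 0.

So the dual LP is:
  minimize  11y1 + 4y2 + 14y3 + 6y4
  subject to:
    y1 + 2y3 + 2y4 >= 4
    y2 + 3y3 + y4 >= 2
    y1, y2, y3, y4 >= 0

Solving the primal: x* = (1, 4).
  primal value c^T x* = 12.
Solving the dual: y* = (0, 0, 0, 2).
  dual value b^T y* = 12.
Strong duality: c^T x* = b^T y*. Confirmed.

12


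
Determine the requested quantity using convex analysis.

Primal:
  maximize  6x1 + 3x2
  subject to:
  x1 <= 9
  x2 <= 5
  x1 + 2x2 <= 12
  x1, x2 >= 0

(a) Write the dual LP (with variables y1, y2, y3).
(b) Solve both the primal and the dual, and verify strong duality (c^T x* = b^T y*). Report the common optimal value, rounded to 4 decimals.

The standard primal-dual pair for 'max c^T x s.t. A x <= b, x >= 0' is:
  Dual:  min b^T y  s.t.  A^T y >= c,  y >= 0.

So the dual LP is:
  minimize  9y1 + 5y2 + 12y3
  subject to:
    y1 + y3 >= 6
    y2 + 2y3 >= 3
    y1, y2, y3 >= 0

Solving the primal: x* = (9, 1.5).
  primal value c^T x* = 58.5.
Solving the dual: y* = (4.5, 0, 1.5).
  dual value b^T y* = 58.5.
Strong duality: c^T x* = b^T y*. Confirmed.

58.5


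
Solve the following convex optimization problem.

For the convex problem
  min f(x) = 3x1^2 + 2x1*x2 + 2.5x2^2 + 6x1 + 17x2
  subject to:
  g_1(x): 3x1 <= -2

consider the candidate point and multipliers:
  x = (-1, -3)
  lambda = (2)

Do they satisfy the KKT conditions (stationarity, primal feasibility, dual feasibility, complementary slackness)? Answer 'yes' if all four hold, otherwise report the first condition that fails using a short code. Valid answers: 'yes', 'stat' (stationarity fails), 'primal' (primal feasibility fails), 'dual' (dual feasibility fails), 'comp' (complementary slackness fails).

Gradient of f: grad f(x) = Q x + c = (-6, 0)
Constraint values g_i(x) = a_i^T x - b_i:
  g_1((-1, -3)) = -1
Stationarity residual: grad f(x) + sum_i lambda_i a_i = (0, 0)
  -> stationarity OK
Primal feasibility (all g_i <= 0): OK
Dual feasibility (all lambda_i >= 0): OK
Complementary slackness (lambda_i * g_i(x) = 0 for all i): FAILS

Verdict: the first failing condition is complementary_slackness -> comp.

comp


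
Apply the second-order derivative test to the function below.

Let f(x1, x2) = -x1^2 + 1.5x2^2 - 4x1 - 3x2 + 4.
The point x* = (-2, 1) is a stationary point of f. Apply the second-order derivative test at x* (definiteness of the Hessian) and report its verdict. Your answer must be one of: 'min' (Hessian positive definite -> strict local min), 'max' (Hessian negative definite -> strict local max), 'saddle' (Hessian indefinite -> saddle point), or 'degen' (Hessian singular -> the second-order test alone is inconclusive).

Compute the Hessian H = grad^2 f:
  H = [[-2, 0], [0, 3]]
Verify stationarity: grad f(x*) = H x* + g = (0, 0).
Eigenvalues of H: -2, 3.
Eigenvalues have mixed signs, so H is indefinite -> x* is a saddle point.

saddle


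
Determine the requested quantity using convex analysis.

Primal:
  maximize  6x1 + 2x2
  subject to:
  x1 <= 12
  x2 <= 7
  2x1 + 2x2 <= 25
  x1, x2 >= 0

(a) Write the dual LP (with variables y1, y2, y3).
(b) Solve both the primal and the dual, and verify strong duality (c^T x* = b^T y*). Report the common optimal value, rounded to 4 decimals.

The standard primal-dual pair for 'max c^T x s.t. A x <= b, x >= 0' is:
  Dual:  min b^T y  s.t.  A^T y >= c,  y >= 0.

So the dual LP is:
  minimize  12y1 + 7y2 + 25y3
  subject to:
    y1 + 2y3 >= 6
    y2 + 2y3 >= 2
    y1, y2, y3 >= 0

Solving the primal: x* = (12, 0.5).
  primal value c^T x* = 73.
Solving the dual: y* = (4, 0, 1).
  dual value b^T y* = 73.
Strong duality: c^T x* = b^T y*. Confirmed.

73


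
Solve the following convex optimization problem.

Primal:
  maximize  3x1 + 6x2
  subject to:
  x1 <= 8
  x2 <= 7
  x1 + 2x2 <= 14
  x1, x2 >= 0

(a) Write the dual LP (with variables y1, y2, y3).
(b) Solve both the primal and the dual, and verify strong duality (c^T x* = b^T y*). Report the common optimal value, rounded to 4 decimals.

The standard primal-dual pair for 'max c^T x s.t. A x <= b, x >= 0' is:
  Dual:  min b^T y  s.t.  A^T y >= c,  y >= 0.

So the dual LP is:
  minimize  8y1 + 7y2 + 14y3
  subject to:
    y1 + y3 >= 3
    y2 + 2y3 >= 6
    y1, y2, y3 >= 0

Solving the primal: x* = (0, 7).
  primal value c^T x* = 42.
Solving the dual: y* = (0, 0, 3).
  dual value b^T y* = 42.
Strong duality: c^T x* = b^T y*. Confirmed.

42


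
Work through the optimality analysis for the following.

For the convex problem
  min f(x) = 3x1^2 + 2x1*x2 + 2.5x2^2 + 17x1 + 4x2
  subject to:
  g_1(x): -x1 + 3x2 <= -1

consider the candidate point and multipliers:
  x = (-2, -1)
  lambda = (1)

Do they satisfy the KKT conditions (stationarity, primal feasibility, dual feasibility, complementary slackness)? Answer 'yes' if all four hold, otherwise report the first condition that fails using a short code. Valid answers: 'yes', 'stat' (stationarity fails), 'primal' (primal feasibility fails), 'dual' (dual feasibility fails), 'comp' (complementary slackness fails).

Gradient of f: grad f(x) = Q x + c = (3, -5)
Constraint values g_i(x) = a_i^T x - b_i:
  g_1((-2, -1)) = 0
Stationarity residual: grad f(x) + sum_i lambda_i a_i = (2, -2)
  -> stationarity FAILS
Primal feasibility (all g_i <= 0): OK
Dual feasibility (all lambda_i >= 0): OK
Complementary slackness (lambda_i * g_i(x) = 0 for all i): OK

Verdict: the first failing condition is stationarity -> stat.

stat


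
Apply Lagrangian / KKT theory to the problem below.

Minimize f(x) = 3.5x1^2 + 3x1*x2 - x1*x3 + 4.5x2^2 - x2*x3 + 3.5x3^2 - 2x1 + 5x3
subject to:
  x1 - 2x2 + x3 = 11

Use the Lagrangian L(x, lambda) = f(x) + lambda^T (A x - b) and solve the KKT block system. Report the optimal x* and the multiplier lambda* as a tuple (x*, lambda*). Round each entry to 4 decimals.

Form the Lagrangian:
  L(x, lambda) = (1/2) x^T Q x + c^T x + lambda^T (A x - b)
Stationarity (grad_x L = 0): Q x + c + A^T lambda = 0.
Primal feasibility: A x = b.

This gives the KKT block system:
  [ Q   A^T ] [ x     ]   [-c ]
  [ A    0  ] [ lambda ] = [ b ]

Solving the linear system:
  x*      = (3.3828, -3.4063, 0.8047)
  lambda* = (-10.6563)
  f(x*)   = 57.2383

x* = (3.3828, -3.4063, 0.8047), lambda* = (-10.6563)


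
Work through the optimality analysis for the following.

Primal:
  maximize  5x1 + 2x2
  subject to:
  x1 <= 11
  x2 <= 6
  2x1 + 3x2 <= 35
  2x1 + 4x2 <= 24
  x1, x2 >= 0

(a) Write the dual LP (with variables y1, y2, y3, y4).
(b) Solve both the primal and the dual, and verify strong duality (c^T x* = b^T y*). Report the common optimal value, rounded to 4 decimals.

The standard primal-dual pair for 'max c^T x s.t. A x <= b, x >= 0' is:
  Dual:  min b^T y  s.t.  A^T y >= c,  y >= 0.

So the dual LP is:
  minimize  11y1 + 6y2 + 35y3 + 24y4
  subject to:
    y1 + 2y3 + 2y4 >= 5
    y2 + 3y3 + 4y4 >= 2
    y1, y2, y3, y4 >= 0

Solving the primal: x* = (11, 0.5).
  primal value c^T x* = 56.
Solving the dual: y* = (4, 0, 0, 0.5).
  dual value b^T y* = 56.
Strong duality: c^T x* = b^T y*. Confirmed.

56


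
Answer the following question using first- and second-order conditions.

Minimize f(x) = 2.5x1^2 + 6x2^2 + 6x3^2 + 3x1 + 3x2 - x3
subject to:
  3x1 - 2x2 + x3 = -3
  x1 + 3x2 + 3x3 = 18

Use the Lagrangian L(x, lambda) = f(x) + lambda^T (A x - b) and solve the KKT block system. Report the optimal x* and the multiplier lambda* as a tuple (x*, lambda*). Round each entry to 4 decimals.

Form the Lagrangian:
  L(x, lambda) = (1/2) x^T Q x + c^T x + lambda^T (A x - b)
Stationarity (grad_x L = 0): Q x + c + A^T lambda = 0.
Primal feasibility: A x = b.

This gives the KKT block system:
  [ Q   A^T ] [ x     ]   [-c ]
  [ A    0  ] [ lambda ] = [ b ]

Solving the linear system:
  x*      = (0.1577, 3.1402, 2.8072)
  lambda* = (2.6651, -11.784)
  f(x*)   = 113.597

x* = (0.1577, 3.1402, 2.8072), lambda* = (2.6651, -11.784)


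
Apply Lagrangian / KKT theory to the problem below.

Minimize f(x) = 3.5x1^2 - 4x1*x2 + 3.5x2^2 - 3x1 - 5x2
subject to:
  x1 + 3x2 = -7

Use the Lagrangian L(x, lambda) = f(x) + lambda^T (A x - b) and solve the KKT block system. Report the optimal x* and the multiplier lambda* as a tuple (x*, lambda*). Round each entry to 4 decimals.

Form the Lagrangian:
  L(x, lambda) = (1/2) x^T Q x + c^T x + lambda^T (A x - b)
Stationarity (grad_x L = 0): Q x + c + A^T lambda = 0.
Primal feasibility: A x = b.

This gives the KKT block system:
  [ Q   A^T ] [ x     ]   [-c ]
  [ A    0  ] [ lambda ] = [ b ]

Solving the linear system:
  x*      = (-1.2872, -1.9043)
  lambda* = (4.3936)
  f(x*)   = 22.0691

x* = (-1.2872, -1.9043), lambda* = (4.3936)


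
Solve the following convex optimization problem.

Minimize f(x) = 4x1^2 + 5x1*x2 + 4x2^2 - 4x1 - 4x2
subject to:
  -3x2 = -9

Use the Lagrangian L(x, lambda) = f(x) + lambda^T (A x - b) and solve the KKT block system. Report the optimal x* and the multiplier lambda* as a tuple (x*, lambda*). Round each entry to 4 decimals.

Form the Lagrangian:
  L(x, lambda) = (1/2) x^T Q x + c^T x + lambda^T (A x - b)
Stationarity (grad_x L = 0): Q x + c + A^T lambda = 0.
Primal feasibility: A x = b.

This gives the KKT block system:
  [ Q   A^T ] [ x     ]   [-c ]
  [ A    0  ] [ lambda ] = [ b ]

Solving the linear system:
  x*      = (-1.375, 3)
  lambda* = (4.375)
  f(x*)   = 16.4375

x* = (-1.375, 3), lambda* = (4.375)


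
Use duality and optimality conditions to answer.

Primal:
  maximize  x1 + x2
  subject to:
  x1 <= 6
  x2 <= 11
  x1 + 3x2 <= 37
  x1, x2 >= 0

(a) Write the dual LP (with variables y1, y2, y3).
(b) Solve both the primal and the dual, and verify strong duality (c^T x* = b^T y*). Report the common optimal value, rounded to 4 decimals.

The standard primal-dual pair for 'max c^T x s.t. A x <= b, x >= 0' is:
  Dual:  min b^T y  s.t.  A^T y >= c,  y >= 0.

So the dual LP is:
  minimize  6y1 + 11y2 + 37y3
  subject to:
    y1 + y3 >= 1
    y2 + 3y3 >= 1
    y1, y2, y3 >= 0

Solving the primal: x* = (6, 10.3333).
  primal value c^T x* = 16.3333.
Solving the dual: y* = (0.6667, 0, 0.3333).
  dual value b^T y* = 16.3333.
Strong duality: c^T x* = b^T y*. Confirmed.

16.3333


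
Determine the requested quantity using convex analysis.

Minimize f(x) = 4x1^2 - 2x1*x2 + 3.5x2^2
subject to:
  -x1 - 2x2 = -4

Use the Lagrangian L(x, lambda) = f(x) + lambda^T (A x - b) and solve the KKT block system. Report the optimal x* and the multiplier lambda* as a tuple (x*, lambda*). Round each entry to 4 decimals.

Form the Lagrangian:
  L(x, lambda) = (1/2) x^T Q x + c^T x + lambda^T (A x - b)
Stationarity (grad_x L = 0): Q x + c + A^T lambda = 0.
Primal feasibility: A x = b.

This gives the KKT block system:
  [ Q   A^T ] [ x     ]   [-c ]
  [ A    0  ] [ lambda ] = [ b ]

Solving the linear system:
  x*      = (0.9362, 1.5319)
  lambda* = (4.4255)
  f(x*)   = 8.8511

x* = (0.9362, 1.5319), lambda* = (4.4255)


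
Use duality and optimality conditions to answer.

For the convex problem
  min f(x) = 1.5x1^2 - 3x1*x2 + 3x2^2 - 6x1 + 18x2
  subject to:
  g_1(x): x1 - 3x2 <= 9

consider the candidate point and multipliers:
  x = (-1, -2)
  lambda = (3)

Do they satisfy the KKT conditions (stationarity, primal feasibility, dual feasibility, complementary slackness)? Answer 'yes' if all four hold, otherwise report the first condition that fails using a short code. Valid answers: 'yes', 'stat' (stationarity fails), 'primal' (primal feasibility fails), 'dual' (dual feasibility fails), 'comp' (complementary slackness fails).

Gradient of f: grad f(x) = Q x + c = (-3, 9)
Constraint values g_i(x) = a_i^T x - b_i:
  g_1((-1, -2)) = -4
Stationarity residual: grad f(x) + sum_i lambda_i a_i = (0, 0)
  -> stationarity OK
Primal feasibility (all g_i <= 0): OK
Dual feasibility (all lambda_i >= 0): OK
Complementary slackness (lambda_i * g_i(x) = 0 for all i): FAILS

Verdict: the first failing condition is complementary_slackness -> comp.

comp


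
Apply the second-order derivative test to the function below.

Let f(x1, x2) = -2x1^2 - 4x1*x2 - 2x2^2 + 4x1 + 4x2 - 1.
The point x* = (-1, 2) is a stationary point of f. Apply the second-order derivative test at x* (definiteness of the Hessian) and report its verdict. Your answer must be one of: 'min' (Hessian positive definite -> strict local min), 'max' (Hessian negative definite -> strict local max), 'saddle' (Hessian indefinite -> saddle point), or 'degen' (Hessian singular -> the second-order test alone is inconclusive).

Compute the Hessian H = grad^2 f:
  H = [[-4, -4], [-4, -4]]
Verify stationarity: grad f(x*) = H x* + g = (0, 0).
Eigenvalues of H: -8, 0.
H has a zero eigenvalue (singular; negative semidefinite but not definite), so H is neither positive definite, negative definite, nor indefinite. The second-order test alone is inconclusive -> degen.
(Indeed, f is constant along the null direction of H through x*, so x* is not a strict local extremum.)

degen


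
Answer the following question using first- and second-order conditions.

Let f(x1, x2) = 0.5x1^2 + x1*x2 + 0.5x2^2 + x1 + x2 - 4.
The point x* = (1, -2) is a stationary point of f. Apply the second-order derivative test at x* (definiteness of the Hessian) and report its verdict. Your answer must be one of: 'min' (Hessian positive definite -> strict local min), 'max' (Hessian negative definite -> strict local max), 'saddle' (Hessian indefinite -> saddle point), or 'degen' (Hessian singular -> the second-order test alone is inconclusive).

Compute the Hessian H = grad^2 f:
  H = [[1, 1], [1, 1]]
Verify stationarity: grad f(x*) = H x* + g = (0, 0).
Eigenvalues of H: 0, 2.
H has a zero eigenvalue (singular; positive semidefinite but not definite), so H is neither positive definite, negative definite, nor indefinite. The second-order test alone is inconclusive -> degen.
(Indeed, f is constant along the null direction of H through x*, so x* is not a strict local extremum.)

degen


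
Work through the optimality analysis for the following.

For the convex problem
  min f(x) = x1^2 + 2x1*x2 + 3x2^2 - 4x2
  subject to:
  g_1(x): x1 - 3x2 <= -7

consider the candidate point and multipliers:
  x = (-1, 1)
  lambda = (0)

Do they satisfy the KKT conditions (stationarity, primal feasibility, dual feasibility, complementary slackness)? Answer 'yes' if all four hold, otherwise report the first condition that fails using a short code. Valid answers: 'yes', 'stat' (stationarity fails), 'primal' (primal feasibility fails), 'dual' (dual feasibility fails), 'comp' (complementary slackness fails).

Gradient of f: grad f(x) = Q x + c = (0, 0)
Constraint values g_i(x) = a_i^T x - b_i:
  g_1((-1, 1)) = 3
Stationarity residual: grad f(x) + sum_i lambda_i a_i = (0, 0)
  -> stationarity OK
Primal feasibility (all g_i <= 0): FAILS
Dual feasibility (all lambda_i >= 0): OK
Complementary slackness (lambda_i * g_i(x) = 0 for all i): OK

Verdict: the first failing condition is primal_feasibility -> primal.

primal


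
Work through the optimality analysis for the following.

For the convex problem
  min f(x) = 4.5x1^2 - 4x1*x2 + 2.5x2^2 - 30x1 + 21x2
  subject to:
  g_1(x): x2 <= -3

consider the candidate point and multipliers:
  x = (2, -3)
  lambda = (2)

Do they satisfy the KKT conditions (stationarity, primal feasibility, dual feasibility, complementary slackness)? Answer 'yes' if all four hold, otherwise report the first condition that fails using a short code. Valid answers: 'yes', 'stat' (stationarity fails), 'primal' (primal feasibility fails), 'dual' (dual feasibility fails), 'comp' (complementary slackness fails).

Gradient of f: grad f(x) = Q x + c = (0, -2)
Constraint values g_i(x) = a_i^T x - b_i:
  g_1((2, -3)) = 0
Stationarity residual: grad f(x) + sum_i lambda_i a_i = (0, 0)
  -> stationarity OK
Primal feasibility (all g_i <= 0): OK
Dual feasibility (all lambda_i >= 0): OK
Complementary slackness (lambda_i * g_i(x) = 0 for all i): OK

Verdict: yes, KKT holds.

yes


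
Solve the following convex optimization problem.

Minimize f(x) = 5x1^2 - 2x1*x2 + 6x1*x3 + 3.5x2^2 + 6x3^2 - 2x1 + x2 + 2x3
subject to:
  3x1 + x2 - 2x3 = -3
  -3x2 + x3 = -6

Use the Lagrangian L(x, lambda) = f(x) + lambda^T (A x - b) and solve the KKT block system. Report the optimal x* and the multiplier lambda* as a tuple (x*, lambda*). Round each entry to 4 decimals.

Form the Lagrangian:
  L(x, lambda) = (1/2) x^T Q x + c^T x + lambda^T (A x - b)
Stationarity (grad_x L = 0): Q x + c + A^T lambda = 0.
Primal feasibility: A x = b.

This gives the KKT block system:
  [ Q   A^T ] [ x     ]   [-c ]
  [ A    0  ] [ lambda ] = [ b ]

Solving the linear system:
  x*      = (-1.2975, 2.2215, 0.6646)
  lambda* = (5.1433, 8.0963)
  f(x*)   = 35.0768

x* = (-1.2975, 2.2215, 0.6646), lambda* = (5.1433, 8.0963)


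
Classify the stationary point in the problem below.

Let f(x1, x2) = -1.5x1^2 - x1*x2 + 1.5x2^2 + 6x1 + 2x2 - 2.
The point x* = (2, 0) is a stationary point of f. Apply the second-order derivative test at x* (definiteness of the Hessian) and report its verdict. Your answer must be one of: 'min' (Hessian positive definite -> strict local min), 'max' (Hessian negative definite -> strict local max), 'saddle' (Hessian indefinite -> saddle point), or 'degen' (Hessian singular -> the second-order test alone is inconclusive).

Compute the Hessian H = grad^2 f:
  H = [[-3, -1], [-1, 3]]
Verify stationarity: grad f(x*) = H x* + g = (0, 0).
Eigenvalues of H: -3.1623, 3.1623.
Eigenvalues have mixed signs, so H is indefinite -> x* is a saddle point.

saddle


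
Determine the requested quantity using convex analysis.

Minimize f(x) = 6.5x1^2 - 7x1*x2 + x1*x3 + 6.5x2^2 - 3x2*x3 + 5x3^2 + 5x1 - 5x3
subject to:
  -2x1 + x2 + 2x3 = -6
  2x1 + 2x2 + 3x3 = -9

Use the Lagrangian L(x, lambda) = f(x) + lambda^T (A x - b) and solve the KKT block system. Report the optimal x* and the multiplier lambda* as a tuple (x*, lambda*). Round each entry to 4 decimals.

Form the Lagrangian:
  L(x, lambda) = (1/2) x^T Q x + c^T x + lambda^T (A x - b)
Stationarity (grad_x L = 0): Q x + c + A^T lambda = 0.
Primal feasibility: A x = b.

This gives the KKT block system:
  [ Q   A^T ] [ x     ]   [-c ]
  [ A    0  ] [ lambda ] = [ b ]

Solving the linear system:
  x*      = (0.1364, -1.3638, -2.1817)
  lambda* = (8.7593, 1.6902)
  f(x*)   = 39.6787

x* = (0.1364, -1.3638, -2.1817), lambda* = (8.7593, 1.6902)


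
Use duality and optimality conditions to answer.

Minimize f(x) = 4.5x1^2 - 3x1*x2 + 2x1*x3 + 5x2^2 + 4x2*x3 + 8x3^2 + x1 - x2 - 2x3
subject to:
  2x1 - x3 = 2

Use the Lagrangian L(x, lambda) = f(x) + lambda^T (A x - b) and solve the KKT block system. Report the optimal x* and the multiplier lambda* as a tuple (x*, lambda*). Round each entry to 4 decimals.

Form the Lagrangian:
  L(x, lambda) = (1/2) x^T Q x + c^T x + lambda^T (A x - b)
Stationarity (grad_x L = 0): Q x + c + A^T lambda = 0.
Primal feasibility: A x = b.

This gives the KKT block system:
  [ Q   A^T ] [ x     ]   [-c ]
  [ A    0  ] [ lambda ] = [ b ]

Solving the linear system:
  x*      = (0.8471, 0.4764, -0.3057)
  lambda* = (-3.2917)
  f(x*)   = 3.7828

x* = (0.8471, 0.4764, -0.3057), lambda* = (-3.2917)


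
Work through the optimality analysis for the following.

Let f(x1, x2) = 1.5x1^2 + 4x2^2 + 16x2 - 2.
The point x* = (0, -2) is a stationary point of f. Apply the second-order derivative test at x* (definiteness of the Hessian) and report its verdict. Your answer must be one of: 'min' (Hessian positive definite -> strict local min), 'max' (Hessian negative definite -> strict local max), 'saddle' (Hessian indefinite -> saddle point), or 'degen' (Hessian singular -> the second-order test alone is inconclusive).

Compute the Hessian H = grad^2 f:
  H = [[3, 0], [0, 8]]
Verify stationarity: grad f(x*) = H x* + g = (0, 0).
Eigenvalues of H: 3, 8.
Both eigenvalues > 0, so H is positive definite -> x* is a strict local min.

min


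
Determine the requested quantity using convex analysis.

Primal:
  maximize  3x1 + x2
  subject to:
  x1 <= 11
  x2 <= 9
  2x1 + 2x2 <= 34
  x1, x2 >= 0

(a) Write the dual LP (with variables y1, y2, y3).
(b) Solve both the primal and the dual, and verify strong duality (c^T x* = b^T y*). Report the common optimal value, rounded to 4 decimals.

The standard primal-dual pair for 'max c^T x s.t. A x <= b, x >= 0' is:
  Dual:  min b^T y  s.t.  A^T y >= c,  y >= 0.

So the dual LP is:
  minimize  11y1 + 9y2 + 34y3
  subject to:
    y1 + 2y3 >= 3
    y2 + 2y3 >= 1
    y1, y2, y3 >= 0

Solving the primal: x* = (11, 6).
  primal value c^T x* = 39.
Solving the dual: y* = (2, 0, 0.5).
  dual value b^T y* = 39.
Strong duality: c^T x* = b^T y*. Confirmed.

39


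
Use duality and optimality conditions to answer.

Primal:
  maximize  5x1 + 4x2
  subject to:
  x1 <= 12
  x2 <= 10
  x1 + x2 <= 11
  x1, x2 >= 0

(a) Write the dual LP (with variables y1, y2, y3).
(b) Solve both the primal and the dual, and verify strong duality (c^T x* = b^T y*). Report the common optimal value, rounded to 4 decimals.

The standard primal-dual pair for 'max c^T x s.t. A x <= b, x >= 0' is:
  Dual:  min b^T y  s.t.  A^T y >= c,  y >= 0.

So the dual LP is:
  minimize  12y1 + 10y2 + 11y3
  subject to:
    y1 + y3 >= 5
    y2 + y3 >= 4
    y1, y2, y3 >= 0

Solving the primal: x* = (11, 0).
  primal value c^T x* = 55.
Solving the dual: y* = (0, 0, 5).
  dual value b^T y* = 55.
Strong duality: c^T x* = b^T y*. Confirmed.

55


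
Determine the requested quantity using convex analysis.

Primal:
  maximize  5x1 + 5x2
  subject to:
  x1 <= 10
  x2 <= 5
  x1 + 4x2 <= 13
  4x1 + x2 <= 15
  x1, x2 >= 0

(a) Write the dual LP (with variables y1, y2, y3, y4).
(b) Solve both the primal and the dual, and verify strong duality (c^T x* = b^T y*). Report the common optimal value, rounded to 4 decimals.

The standard primal-dual pair for 'max c^T x s.t. A x <= b, x >= 0' is:
  Dual:  min b^T y  s.t.  A^T y >= c,  y >= 0.

So the dual LP is:
  minimize  10y1 + 5y2 + 13y3 + 15y4
  subject to:
    y1 + y3 + 4y4 >= 5
    y2 + 4y3 + y4 >= 5
    y1, y2, y3, y4 >= 0

Solving the primal: x* = (3.1333, 2.4667).
  primal value c^T x* = 28.
Solving the dual: y* = (0, 0, 1, 1).
  dual value b^T y* = 28.
Strong duality: c^T x* = b^T y*. Confirmed.

28


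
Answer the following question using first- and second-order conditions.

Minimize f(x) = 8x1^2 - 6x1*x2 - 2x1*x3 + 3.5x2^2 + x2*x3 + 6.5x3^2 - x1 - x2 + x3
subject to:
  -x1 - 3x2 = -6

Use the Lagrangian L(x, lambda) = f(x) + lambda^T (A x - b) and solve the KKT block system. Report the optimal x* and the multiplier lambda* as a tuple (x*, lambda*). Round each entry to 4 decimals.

Form the Lagrangian:
  L(x, lambda) = (1/2) x^T Q x + c^T x + lambda^T (A x - b)
Stationarity (grad_x L = 0): Q x + c + A^T lambda = 0.
Primal feasibility: A x = b.

This gives the KKT block system:
  [ Q   A^T ] [ x     ]   [-c ]
  [ A    0  ] [ lambda ] = [ b ]

Solving the linear system:
  x*      = (0.8249, 1.725, -0.0827)
  lambda* = (2.0143)
  f(x*)   = 4.7265

x* = (0.8249, 1.725, -0.0827), lambda* = (2.0143)


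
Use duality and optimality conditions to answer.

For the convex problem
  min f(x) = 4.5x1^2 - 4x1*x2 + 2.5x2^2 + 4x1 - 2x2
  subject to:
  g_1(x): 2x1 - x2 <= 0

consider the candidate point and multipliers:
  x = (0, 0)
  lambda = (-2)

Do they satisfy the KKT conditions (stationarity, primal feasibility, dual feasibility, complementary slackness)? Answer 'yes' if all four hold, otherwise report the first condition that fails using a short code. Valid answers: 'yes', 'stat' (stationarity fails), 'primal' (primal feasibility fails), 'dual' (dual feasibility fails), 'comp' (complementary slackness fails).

Gradient of f: grad f(x) = Q x + c = (4, -2)
Constraint values g_i(x) = a_i^T x - b_i:
  g_1((0, 0)) = 0
Stationarity residual: grad f(x) + sum_i lambda_i a_i = (0, 0)
  -> stationarity OK
Primal feasibility (all g_i <= 0): OK
Dual feasibility (all lambda_i >= 0): FAILS
Complementary slackness (lambda_i * g_i(x) = 0 for all i): OK

Verdict: the first failing condition is dual_feasibility -> dual.

dual


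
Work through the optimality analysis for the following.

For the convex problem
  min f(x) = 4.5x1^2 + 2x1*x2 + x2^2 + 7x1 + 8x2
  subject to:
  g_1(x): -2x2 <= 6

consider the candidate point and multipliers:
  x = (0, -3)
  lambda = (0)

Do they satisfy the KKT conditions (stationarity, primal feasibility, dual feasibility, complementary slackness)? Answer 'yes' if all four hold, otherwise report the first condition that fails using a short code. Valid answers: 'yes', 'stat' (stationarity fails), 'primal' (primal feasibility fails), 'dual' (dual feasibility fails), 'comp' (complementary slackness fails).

Gradient of f: grad f(x) = Q x + c = (1, 2)
Constraint values g_i(x) = a_i^T x - b_i:
  g_1((0, -3)) = 0
Stationarity residual: grad f(x) + sum_i lambda_i a_i = (1, 2)
  -> stationarity FAILS
Primal feasibility (all g_i <= 0): OK
Dual feasibility (all lambda_i >= 0): OK
Complementary slackness (lambda_i * g_i(x) = 0 for all i): OK

Verdict: the first failing condition is stationarity -> stat.

stat


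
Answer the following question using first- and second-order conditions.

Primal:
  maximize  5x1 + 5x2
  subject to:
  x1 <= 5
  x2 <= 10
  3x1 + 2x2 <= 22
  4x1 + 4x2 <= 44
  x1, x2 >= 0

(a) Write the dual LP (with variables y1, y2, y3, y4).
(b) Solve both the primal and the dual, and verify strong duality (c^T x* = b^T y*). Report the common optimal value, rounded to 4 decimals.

The standard primal-dual pair for 'max c^T x s.t. A x <= b, x >= 0' is:
  Dual:  min b^T y  s.t.  A^T y >= c,  y >= 0.

So the dual LP is:
  minimize  5y1 + 10y2 + 22y3 + 44y4
  subject to:
    y1 + 3y3 + 4y4 >= 5
    y2 + 2y3 + 4y4 >= 5
    y1, y2, y3, y4 >= 0

Solving the primal: x* = (0.6667, 10).
  primal value c^T x* = 53.3333.
Solving the dual: y* = (0, 1.6667, 1.6667, 0).
  dual value b^T y* = 53.3333.
Strong duality: c^T x* = b^T y*. Confirmed.

53.3333


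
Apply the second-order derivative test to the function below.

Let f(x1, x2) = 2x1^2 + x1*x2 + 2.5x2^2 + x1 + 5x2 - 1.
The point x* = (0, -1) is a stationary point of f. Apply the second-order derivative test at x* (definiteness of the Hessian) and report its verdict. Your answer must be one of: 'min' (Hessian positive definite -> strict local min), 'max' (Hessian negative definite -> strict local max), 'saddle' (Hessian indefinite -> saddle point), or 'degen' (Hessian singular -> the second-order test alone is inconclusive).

Compute the Hessian H = grad^2 f:
  H = [[4, 1], [1, 5]]
Verify stationarity: grad f(x*) = H x* + g = (0, 0).
Eigenvalues of H: 3.382, 5.618.
Both eigenvalues > 0, so H is positive definite -> x* is a strict local min.

min


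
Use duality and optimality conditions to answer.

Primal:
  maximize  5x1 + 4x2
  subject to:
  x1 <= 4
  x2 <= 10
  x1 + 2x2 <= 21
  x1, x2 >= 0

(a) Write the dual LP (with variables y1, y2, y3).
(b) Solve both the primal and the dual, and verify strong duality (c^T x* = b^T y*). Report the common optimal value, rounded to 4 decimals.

The standard primal-dual pair for 'max c^T x s.t. A x <= b, x >= 0' is:
  Dual:  min b^T y  s.t.  A^T y >= c,  y >= 0.

So the dual LP is:
  minimize  4y1 + 10y2 + 21y3
  subject to:
    y1 + y3 >= 5
    y2 + 2y3 >= 4
    y1, y2, y3 >= 0

Solving the primal: x* = (4, 8.5).
  primal value c^T x* = 54.
Solving the dual: y* = (3, 0, 2).
  dual value b^T y* = 54.
Strong duality: c^T x* = b^T y*. Confirmed.

54


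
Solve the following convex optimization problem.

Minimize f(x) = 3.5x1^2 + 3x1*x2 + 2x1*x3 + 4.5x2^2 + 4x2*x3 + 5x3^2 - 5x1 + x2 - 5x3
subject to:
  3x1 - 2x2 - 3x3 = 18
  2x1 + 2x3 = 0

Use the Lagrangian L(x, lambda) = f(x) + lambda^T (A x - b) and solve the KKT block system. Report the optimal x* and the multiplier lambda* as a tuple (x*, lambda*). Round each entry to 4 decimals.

Form the Lagrangian:
  L(x, lambda) = (1/2) x^T Q x + c^T x + lambda^T (A x - b)
Stationarity (grad_x L = 0): Q x + c + A^T lambda = 0.
Primal feasibility: A x = b.

This gives the KKT block system:
  [ Q   A^T ] [ x     ]   [-c ]
  [ A    0  ] [ lambda ] = [ b ]

Solving the linear system:
  x*      = (2.625, -1.125, -2.625)
  lambda* = (-5.875, 6.4375)
  f(x*)   = 52.3125

x* = (2.625, -1.125, -2.625), lambda* = (-5.875, 6.4375)


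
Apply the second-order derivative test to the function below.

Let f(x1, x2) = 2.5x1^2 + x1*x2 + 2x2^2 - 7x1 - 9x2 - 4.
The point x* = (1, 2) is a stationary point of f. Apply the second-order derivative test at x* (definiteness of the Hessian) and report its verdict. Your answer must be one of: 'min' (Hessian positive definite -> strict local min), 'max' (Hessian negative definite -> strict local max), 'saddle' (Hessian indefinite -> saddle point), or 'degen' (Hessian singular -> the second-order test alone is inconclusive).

Compute the Hessian H = grad^2 f:
  H = [[5, 1], [1, 4]]
Verify stationarity: grad f(x*) = H x* + g = (0, 0).
Eigenvalues of H: 3.382, 5.618.
Both eigenvalues > 0, so H is positive definite -> x* is a strict local min.

min


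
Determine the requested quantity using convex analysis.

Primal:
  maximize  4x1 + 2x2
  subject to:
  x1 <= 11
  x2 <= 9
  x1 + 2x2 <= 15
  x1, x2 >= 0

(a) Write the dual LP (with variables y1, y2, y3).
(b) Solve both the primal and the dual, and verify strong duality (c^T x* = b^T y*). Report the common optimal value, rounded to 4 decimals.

The standard primal-dual pair for 'max c^T x s.t. A x <= b, x >= 0' is:
  Dual:  min b^T y  s.t.  A^T y >= c,  y >= 0.

So the dual LP is:
  minimize  11y1 + 9y2 + 15y3
  subject to:
    y1 + y3 >= 4
    y2 + 2y3 >= 2
    y1, y2, y3 >= 0

Solving the primal: x* = (11, 2).
  primal value c^T x* = 48.
Solving the dual: y* = (3, 0, 1).
  dual value b^T y* = 48.
Strong duality: c^T x* = b^T y*. Confirmed.

48


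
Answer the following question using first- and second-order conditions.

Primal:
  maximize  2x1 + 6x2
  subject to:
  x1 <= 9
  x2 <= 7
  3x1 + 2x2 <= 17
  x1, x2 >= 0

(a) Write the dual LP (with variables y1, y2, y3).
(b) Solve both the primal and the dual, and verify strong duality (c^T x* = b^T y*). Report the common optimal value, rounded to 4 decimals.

The standard primal-dual pair for 'max c^T x s.t. A x <= b, x >= 0' is:
  Dual:  min b^T y  s.t.  A^T y >= c,  y >= 0.

So the dual LP is:
  minimize  9y1 + 7y2 + 17y3
  subject to:
    y1 + 3y3 >= 2
    y2 + 2y3 >= 6
    y1, y2, y3 >= 0

Solving the primal: x* = (1, 7).
  primal value c^T x* = 44.
Solving the dual: y* = (0, 4.6667, 0.6667).
  dual value b^T y* = 44.
Strong duality: c^T x* = b^T y*. Confirmed.

44


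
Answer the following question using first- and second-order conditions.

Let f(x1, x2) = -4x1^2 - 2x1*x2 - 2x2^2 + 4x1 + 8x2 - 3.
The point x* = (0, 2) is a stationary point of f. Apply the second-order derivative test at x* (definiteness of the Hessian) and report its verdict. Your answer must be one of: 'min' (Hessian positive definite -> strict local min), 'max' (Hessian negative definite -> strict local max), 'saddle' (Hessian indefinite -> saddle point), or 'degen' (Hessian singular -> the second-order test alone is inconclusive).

Compute the Hessian H = grad^2 f:
  H = [[-8, -2], [-2, -4]]
Verify stationarity: grad f(x*) = H x* + g = (0, 0).
Eigenvalues of H: -8.8284, -3.1716.
Both eigenvalues < 0, so H is negative definite -> x* is a strict local max.

max


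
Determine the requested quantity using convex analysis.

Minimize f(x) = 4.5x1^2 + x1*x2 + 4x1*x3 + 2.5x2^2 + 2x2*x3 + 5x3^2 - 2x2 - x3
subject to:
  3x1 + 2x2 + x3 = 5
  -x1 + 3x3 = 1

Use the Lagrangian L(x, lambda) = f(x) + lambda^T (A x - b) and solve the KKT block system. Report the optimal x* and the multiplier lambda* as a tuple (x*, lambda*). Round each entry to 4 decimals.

Form the Lagrangian:
  L(x, lambda) = (1/2) x^T Q x + c^T x + lambda^T (A x - b)
Stationarity (grad_x L = 0): Q x + c + A^T lambda = 0.
Primal feasibility: A x = b.

This gives the KKT block system:
  [ Q   A^T ] [ x     ]   [-c ]
  [ A    0  ] [ lambda ] = [ b ]

Solving the linear system:
  x*      = (0.5316, 1.4474, 0.5105)
  lambda* = (-3.3947, -1.9105)
  f(x*)   = 7.7395

x* = (0.5316, 1.4474, 0.5105), lambda* = (-3.3947, -1.9105)


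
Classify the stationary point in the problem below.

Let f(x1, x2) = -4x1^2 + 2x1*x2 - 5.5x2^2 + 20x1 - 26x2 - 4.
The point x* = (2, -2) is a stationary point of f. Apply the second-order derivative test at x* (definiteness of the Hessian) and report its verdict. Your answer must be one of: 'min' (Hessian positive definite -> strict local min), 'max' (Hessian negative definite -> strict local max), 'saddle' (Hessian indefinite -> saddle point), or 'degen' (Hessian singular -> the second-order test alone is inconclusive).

Compute the Hessian H = grad^2 f:
  H = [[-8, 2], [2, -11]]
Verify stationarity: grad f(x*) = H x* + g = (0, 0).
Eigenvalues of H: -12, -7.
Both eigenvalues < 0, so H is negative definite -> x* is a strict local max.

max
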